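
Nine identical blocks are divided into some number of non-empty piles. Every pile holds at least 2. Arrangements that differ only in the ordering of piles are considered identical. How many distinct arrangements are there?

8

Listing the qualifying partitions of 9:
9
7,2
6,3
5,4
5,2,2
4,3,2
3,3,3
3,2,2,2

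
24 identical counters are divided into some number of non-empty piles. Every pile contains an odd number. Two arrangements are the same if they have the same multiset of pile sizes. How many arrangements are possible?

122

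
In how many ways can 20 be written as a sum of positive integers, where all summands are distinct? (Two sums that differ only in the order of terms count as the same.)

There are too many to list fully; the first 12 (by largest part) are:
20
19, 1
18, 2
17, 3
17, 2, 1
16, 4
16, 3, 1
15, 5
15, 4, 1
15, 3, 2
14, 6
14, 5, 1
…and 52 more, for 64 total.

64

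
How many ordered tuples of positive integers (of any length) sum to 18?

131072

There are 17 gaps and each independently is a cut or not, giving 2^17 = 131072.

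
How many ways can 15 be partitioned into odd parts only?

27

There are too many to list fully; the first 12 (by largest part) are:
15
1, 1, 13
1, 3, 11
1, 1, 1, 1, 11
1, 5, 9
3, 3, 9
1, 1, 1, 3, 9
1, 1, 1, 1, 1, 1, 9
1, 7, 7
3, 5, 7
1, 1, 1, 5, 7
1, 1, 3, 3, 7
…and 15 more, for 27 total.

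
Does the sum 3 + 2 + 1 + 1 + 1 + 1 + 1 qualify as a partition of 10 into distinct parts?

No

The parts sum to 10, and the condition 'all summands are distinct' is violated.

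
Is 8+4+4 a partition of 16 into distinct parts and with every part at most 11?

No

The parts sum to 16, and the condition 'all summands are distinct' is violated.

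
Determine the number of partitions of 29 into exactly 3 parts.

70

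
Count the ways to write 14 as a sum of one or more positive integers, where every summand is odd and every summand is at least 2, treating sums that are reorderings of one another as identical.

4

Listing the qualifying partitions of 14:
11+3
9+5
7+7
5+3+3+3
That's 4 in total.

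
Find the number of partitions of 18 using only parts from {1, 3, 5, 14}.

Listing the qualifying partitions of 18:
14, 3, 1
14, 1, 1, 1, 1
5, 5, 5, 3
5, 5, 5, 1, 1, 1
5, 5, 3, 3, 1, 1
5, 5, 3, 1, 1, 1, 1, 1
5, 5, 1, 1, 1, 1, 1, 1, 1, 1
5, 3, 3, 3, 3, 1
5, 3, 3, 3, 1, 1, 1, 1
5, 3, 3, 1, 1, 1, 1, 1, 1, 1
5, 3, 1, 1, 1, 1, 1, 1, 1, 1, 1, 1
5, 1, 1, 1, 1, 1, 1, 1, 1, 1, 1, 1, 1, 1
3, 3, 3, 3, 3, 3
3, 3, 3, 3, 3, 1, 1, 1
3, 3, 3, 3, 1, 1, 1, 1, 1, 1
3, 3, 3, 1, 1, 1, 1, 1, 1, 1, 1, 1
3, 3, 1, 1, 1, 1, 1, 1, 1, 1, 1, 1, 1, 1
3, 1, 1, 1, 1, 1, 1, 1, 1, 1, 1, 1, 1, 1, 1, 1
1, 1, 1, 1, 1, 1, 1, 1, 1, 1, 1, 1, 1, 1, 1, 1, 1, 1
That's 19 in total.

19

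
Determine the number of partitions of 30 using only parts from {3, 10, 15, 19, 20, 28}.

5

Enumerating:
10+20
15+15
3+3+3+3+3+15
10+10+10
3+3+3+3+3+3+3+3+3+3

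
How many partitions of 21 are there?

792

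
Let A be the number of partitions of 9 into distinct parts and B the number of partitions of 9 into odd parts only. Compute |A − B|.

0

Partitions of 9 into distinct parts: 8.
Partitions of 9 into odd parts only: 8.
|8 − 8| = 0.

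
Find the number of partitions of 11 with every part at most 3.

16

Enumerating:
3,3,3,2
3,3,3,1,1
3,3,2,2,1
3,3,2,1,1,1
3,3,1,1,1,1,1
3,2,2,2,2
3,2,2,2,1,1
3,2,2,1,1,1,1
3,2,1,1,1,1,1,1
3,1,1,1,1,1,1,1,1
2,2,2,2,2,1
2,2,2,2,1,1,1
2,2,2,1,1,1,1,1
2,2,1,1,1,1,1,1,1
2,1,1,1,1,1,1,1,1,1
1,1,1,1,1,1,1,1,1,1,1
That's 16 in total.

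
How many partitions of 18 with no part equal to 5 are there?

284

Enumerating by decreasing first part gives 284 partitions in all.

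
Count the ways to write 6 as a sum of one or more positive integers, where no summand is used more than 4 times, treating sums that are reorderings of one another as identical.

10

They are:
6
5 + 1
4 + 2
4 + 1 + 1
3 + 3
3 + 2 + 1
3 + 1 + 1 + 1
2 + 2 + 2
2 + 2 + 1 + 1
2 + 1 + 1 + 1 + 1
Counting gives 10.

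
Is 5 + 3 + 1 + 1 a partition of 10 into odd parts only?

Yes

The parts sum to 10, and the condition 'every summand is odd' holds.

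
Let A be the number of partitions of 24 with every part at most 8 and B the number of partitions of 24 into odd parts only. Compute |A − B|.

797

Partitions of 24 with every part at most 8: 919.
Partitions of 24 into odd parts only: 122.
|919 − 122| = 797.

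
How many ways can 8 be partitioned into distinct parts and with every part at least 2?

They are:
8
6+2
5+3

3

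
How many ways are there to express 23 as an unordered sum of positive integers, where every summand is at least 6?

12

Enumerating:
23
17+6
16+7
15+8
14+9
13+10
12+11
11+6+6
10+7+6
9+8+6
9+7+7
8+8+7
Counting gives 12.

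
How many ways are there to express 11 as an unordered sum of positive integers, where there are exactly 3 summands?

10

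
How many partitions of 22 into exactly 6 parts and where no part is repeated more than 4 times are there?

A full systematic count gives 132.

132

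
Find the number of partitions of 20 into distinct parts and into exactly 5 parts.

7

The partitions of 20 that satisfy the conditions:
10+4+3+2+1
9+5+3+2+1
8+6+3+2+1
8+5+4+2+1
7+6+4+2+1
7+5+4+3+1
6+5+4+3+2
Counting gives 7.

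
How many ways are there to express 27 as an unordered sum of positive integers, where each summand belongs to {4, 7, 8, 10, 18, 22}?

The partitions of 27 that satisfy the conditions:
10+10+7
8+8+7+4
8+7+4+4+4
7+4+4+4+4+4
That's 4 in total.

4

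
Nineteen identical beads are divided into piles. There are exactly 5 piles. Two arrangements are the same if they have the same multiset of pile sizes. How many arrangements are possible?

There are too many to list fully; the first 12 (by largest part) are:
15,1,1,1,1
14,2,1,1,1
13,3,1,1,1
13,2,2,1,1
12,4,1,1,1
12,3,2,1,1
12,2,2,2,1
11,5,1,1,1
11,4,2,1,1
11,3,3,1,1
11,3,2,2,1
11,2,2,2,2
…and 58 more, for 70 total.

70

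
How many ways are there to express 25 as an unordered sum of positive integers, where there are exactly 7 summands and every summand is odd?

28

There are too many to list fully; the first 12 (by largest part) are:
1 + 1 + 1 + 1 + 1 + 1 + 19
1 + 1 + 1 + 1 + 1 + 3 + 17
1 + 1 + 1 + 1 + 1 + 5 + 15
1 + 1 + 1 + 1 + 3 + 3 + 15
1 + 1 + 1 + 1 + 1 + 7 + 13
1 + 1 + 1 + 1 + 3 + 5 + 13
1 + 1 + 1 + 3 + 3 + 3 + 13
1 + 1 + 1 + 1 + 1 + 9 + 11
1 + 1 + 1 + 1 + 3 + 7 + 11
1 + 1 + 1 + 1 + 5 + 5 + 11
1 + 1 + 1 + 3 + 3 + 5 + 11
1 + 1 + 3 + 3 + 3 + 3 + 11
…and 16 more, for 28 total.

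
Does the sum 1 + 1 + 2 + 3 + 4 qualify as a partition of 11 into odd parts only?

No

The parts sum to 11, and the condition 'every summand is odd' is violated.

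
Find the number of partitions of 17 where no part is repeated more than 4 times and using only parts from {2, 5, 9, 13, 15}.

4

The partitions of 17 that satisfy the conditions:
15, 2
13, 2, 2
9, 2, 2, 2, 2
5, 5, 5, 2
Counting gives 4.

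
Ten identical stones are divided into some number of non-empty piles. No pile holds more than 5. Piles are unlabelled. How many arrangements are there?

There are too many to list fully; the first 12 (by largest part) are:
5,5
1,4,5
2,3,5
1,1,3,5
1,2,2,5
1,1,1,2,5
1,1,1,1,1,5
2,4,4
1,1,4,4
3,3,4
1,2,3,4
1,1,1,3,4
…and 18 more, for 30 total.

30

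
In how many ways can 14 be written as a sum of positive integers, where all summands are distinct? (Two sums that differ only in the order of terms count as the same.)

22

Enumerating:
14
13, 1
12, 2
11, 3
11, 2, 1
10, 4
10, 3, 1
9, 5
9, 4, 1
9, 3, 2
8, 6
8, 5, 1
8, 4, 2
8, 3, 2, 1
7, 6, 1
7, 5, 2
7, 4, 3
7, 4, 2, 1
6, 5, 3
6, 5, 2, 1
6, 4, 3, 1
5, 4, 3, 2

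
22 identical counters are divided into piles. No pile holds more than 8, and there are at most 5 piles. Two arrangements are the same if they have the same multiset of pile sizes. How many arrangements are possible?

70

A partial list (first 12 by largest part):
6,8,8
1,5,8,8
2,4,8,8
1,1,4,8,8
3,3,8,8
1,2,3,8,8
2,2,2,8,8
7,7,8
1,6,7,8
2,5,7,8
1,1,5,7,8
3,4,7,8
…and 58 more, for 70 total.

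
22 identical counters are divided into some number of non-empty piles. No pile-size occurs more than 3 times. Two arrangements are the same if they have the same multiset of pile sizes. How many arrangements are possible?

Enumerating by decreasing first part gives 484 partitions in all.

484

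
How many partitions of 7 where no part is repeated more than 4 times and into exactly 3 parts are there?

Listing the qualifying partitions of 7:
5+1+1
4+2+1
3+3+1
3+2+2

4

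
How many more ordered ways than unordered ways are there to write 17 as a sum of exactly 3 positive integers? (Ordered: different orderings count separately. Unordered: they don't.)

Compositions: C(16,2) = 120.
Unordered (partitions into 3 parts): 24.
Difference: 120 − 24 = 96.

96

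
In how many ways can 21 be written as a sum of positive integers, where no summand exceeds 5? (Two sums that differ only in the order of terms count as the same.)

Enumerating by decreasing first part gives 221 partitions in all.

221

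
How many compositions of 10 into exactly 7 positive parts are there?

84

By stars and bars with positive parts, the count is C(9,6) = 84.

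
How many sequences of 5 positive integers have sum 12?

330

A composition of 12 into 5 positive parts is chosen by placing 4 dividers among the 11 gaps between 12 units: C(11,4) = 330.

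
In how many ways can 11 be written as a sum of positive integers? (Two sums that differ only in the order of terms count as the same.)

56

There are too many to list fully; the first 12 (by largest part) are:
11
10,1
9,2
9,1,1
8,3
8,2,1
8,1,1,1
7,4
7,3,1
7,2,2
7,2,1,1
7,1,1,1,1
…and 44 more, for 56 total.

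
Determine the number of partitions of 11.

A partial list (first 12 by largest part):
11
10+1
9+2
9+1+1
8+3
8+2+1
8+1+1+1
7+4
7+3+1
7+2+2
7+2+1+1
7+1+1+1+1
…and 44 more, for 56 total.

56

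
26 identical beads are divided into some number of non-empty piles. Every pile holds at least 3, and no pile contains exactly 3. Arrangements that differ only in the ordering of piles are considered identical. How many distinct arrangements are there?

70

There are too many to list fully; the first 12 (by largest part) are:
26
4 + 22
5 + 21
6 + 20
7 + 19
8 + 18
4 + 4 + 18
9 + 17
4 + 5 + 17
10 + 16
4 + 6 + 16
5 + 5 + 16
…and 58 more, for 70 total.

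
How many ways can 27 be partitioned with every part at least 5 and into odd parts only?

9

The partitions of 27 that satisfy the conditions:
27
17,5,5
15,7,5
13,9,5
13,7,7
11,11,5
11,9,7
9,9,9
7,5,5,5,5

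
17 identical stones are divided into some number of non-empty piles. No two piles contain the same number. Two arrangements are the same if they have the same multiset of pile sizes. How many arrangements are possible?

38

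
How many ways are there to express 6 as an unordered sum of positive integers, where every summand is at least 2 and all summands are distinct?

The partitions of 6 that satisfy the conditions:
6
4, 2
Counting gives 2.

2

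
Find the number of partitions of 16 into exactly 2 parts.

8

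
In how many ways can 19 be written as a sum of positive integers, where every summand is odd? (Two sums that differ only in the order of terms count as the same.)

There are too many to list fully; the first 12 (by largest part) are:
19
1, 1, 17
1, 3, 15
1, 1, 1, 1, 15
1, 5, 13
3, 3, 13
1, 1, 1, 3, 13
1, 1, 1, 1, 1, 1, 13
1, 7, 11
3, 5, 11
1, 1, 1, 5, 11
1, 1, 3, 3, 11
…and 42 more, for 54 total.

54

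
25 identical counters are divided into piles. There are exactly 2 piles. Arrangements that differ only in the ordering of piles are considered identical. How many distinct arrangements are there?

Listing the qualifying partitions of 25:
24+1
23+2
22+3
21+4
20+5
19+6
18+7
17+8
16+9
15+10
14+11
13+12

12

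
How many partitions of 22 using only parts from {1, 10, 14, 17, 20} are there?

Enumerating:
20, 1, 1
17, 1, 1, 1, 1, 1
14, 1, 1, 1, 1, 1, 1, 1, 1
10, 10, 1, 1
10, 1, 1, 1, 1, 1, 1, 1, 1, 1, 1, 1, 1
1, 1, 1, 1, 1, 1, 1, 1, 1, 1, 1, 1, 1, 1, 1, 1, 1, 1, 1, 1, 1, 1

6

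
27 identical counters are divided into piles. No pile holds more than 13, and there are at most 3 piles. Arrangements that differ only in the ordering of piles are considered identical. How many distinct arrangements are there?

19

They are:
13,13,1
13,12,2
13,11,3
13,10,4
13,9,5
13,8,6
13,7,7
12,12,3
12,11,4
12,10,5
12,9,6
12,8,7
11,11,5
11,10,6
11,9,7
11,8,8
10,10,7
10,9,8
9,9,9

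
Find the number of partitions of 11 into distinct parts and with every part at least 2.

The partitions of 11 that satisfy the conditions:
11
2 + 9
3 + 8
4 + 7
5 + 6
2 + 3 + 6
2 + 4 + 5

7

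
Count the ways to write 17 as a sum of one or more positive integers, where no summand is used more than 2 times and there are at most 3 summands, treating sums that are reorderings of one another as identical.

33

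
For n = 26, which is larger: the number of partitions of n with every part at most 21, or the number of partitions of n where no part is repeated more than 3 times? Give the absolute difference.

1364

Partitions of 26 with every part at most 21: 2424.
Partitions of 26 where no part is repeated more than 3 times: 1060.
|2424 − 1060| = 1364.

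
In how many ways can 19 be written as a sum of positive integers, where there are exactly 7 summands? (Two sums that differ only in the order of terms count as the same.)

65

A partial list (first 12 by largest part):
1, 1, 1, 1, 1, 1, 13
1, 1, 1, 1, 1, 2, 12
1, 1, 1, 1, 1, 3, 11
1, 1, 1, 1, 2, 2, 11
1, 1, 1, 1, 1, 4, 10
1, 1, 1, 1, 2, 3, 10
1, 1, 1, 2, 2, 2, 10
1, 1, 1, 1, 1, 5, 9
1, 1, 1, 1, 2, 4, 9
1, 1, 1, 1, 3, 3, 9
1, 1, 1, 2, 2, 3, 9
1, 1, 2, 2, 2, 2, 9
…and 53 more, for 65 total.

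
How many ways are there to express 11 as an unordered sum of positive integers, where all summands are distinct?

12

Enumerating:
11
10 + 1
9 + 2
8 + 3
8 + 2 + 1
7 + 4
7 + 3 + 1
6 + 5
6 + 4 + 1
6 + 3 + 2
5 + 4 + 2
5 + 3 + 2 + 1
That's 12 in total.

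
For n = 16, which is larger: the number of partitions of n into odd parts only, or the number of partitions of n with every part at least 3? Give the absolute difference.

11

Partitions of 16 into odd parts only: 32.
Partitions of 16 with every part at least 3: 21.
|32 − 21| = 11.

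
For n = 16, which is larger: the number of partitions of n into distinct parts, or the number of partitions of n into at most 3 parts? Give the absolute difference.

Partitions of 16 into distinct parts: 32.
Partitions of 16 into at most 3 parts: 30.
|32 − 30| = 2.

2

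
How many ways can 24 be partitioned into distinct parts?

122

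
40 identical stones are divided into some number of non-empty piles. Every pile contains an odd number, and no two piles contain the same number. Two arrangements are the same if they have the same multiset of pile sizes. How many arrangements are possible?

46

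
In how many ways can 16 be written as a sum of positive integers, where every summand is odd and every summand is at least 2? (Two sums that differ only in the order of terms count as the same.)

The partitions of 16 that satisfy the conditions:
13,3
11,5
9,7
7,3,3,3
5,5,3,3
That's 5 in total.

5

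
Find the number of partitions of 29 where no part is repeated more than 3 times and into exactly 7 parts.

Direct enumeration gives 386 partitions.

386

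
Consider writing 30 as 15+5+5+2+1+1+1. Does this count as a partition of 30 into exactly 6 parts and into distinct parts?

The parts sum to 30, and the condition 'there are exactly 6 summands' is violated.

No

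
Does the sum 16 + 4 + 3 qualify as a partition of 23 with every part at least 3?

Yes

The parts sum to 23, and the condition 'every summand is at least 3' holds.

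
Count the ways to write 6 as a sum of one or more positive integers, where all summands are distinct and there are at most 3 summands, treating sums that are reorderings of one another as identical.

The partitions of 6 that satisfy the conditions:
6
5, 1
4, 2
3, 2, 1

4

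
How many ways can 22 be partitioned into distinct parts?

Counting exhaustively, 89 partitions satisfy the conditions.

89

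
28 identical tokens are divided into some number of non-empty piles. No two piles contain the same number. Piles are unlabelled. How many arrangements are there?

222

Direct enumeration gives 222 partitions.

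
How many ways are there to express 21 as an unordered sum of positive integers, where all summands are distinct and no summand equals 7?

58

There are too many to list fully; the first 12 (by largest part) are:
21
20 + 1
19 + 2
18 + 3
18 + 2 + 1
17 + 4
17 + 3 + 1
16 + 5
16 + 4 + 1
16 + 3 + 2
15 + 6
15 + 5 + 1
…and 46 more, for 58 total.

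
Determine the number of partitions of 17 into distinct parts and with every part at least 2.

The partitions of 17 that satisfy the conditions:
17
15,2
14,3
13,4
12,5
12,3,2
11,6
11,4,2
10,7
10,5,2
10,4,3
9,8
9,6,2
9,5,3
8,7,2
8,6,3
8,5,4
8,4,3,2
7,6,4
7,5,3,2
6,5,4,2
That's 21 in total.

21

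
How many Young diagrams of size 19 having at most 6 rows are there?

235

Enumerating by decreasing first part gives 235 partitions in all.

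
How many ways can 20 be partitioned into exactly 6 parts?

Enumerating by decreasing first part gives 90 partitions in all.

90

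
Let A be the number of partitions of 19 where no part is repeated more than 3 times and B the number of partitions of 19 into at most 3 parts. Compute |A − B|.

Partitions of 19 where no part is repeated more than 3 times: 258.
Partitions of 19 into at most 3 parts: 40.
|258 − 40| = 218.

218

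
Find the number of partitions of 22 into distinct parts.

89

Counting exhaustively, 89 partitions satisfy the conditions.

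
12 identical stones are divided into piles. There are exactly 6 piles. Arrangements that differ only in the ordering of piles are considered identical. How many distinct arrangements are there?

11

The partitions of 12 that satisfy the conditions:
7,1,1,1,1,1
6,2,1,1,1,1
5,3,1,1,1,1
5,2,2,1,1,1
4,4,1,1,1,1
4,3,2,1,1,1
4,2,2,2,1,1
3,3,3,1,1,1
3,3,2,2,1,1
3,2,2,2,2,1
2,2,2,2,2,2
Counting gives 11.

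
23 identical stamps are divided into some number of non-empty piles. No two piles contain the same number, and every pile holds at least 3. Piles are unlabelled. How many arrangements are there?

32

There are too many to list fully; the first 12 (by largest part) are:
23
20 + 3
19 + 4
18 + 5
17 + 6
16 + 7
16 + 4 + 3
15 + 8
15 + 5 + 3
14 + 9
14 + 6 + 3
14 + 5 + 4
…and 20 more, for 32 total.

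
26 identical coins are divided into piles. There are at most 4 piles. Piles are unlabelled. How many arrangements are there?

There are 206 such partitions.

206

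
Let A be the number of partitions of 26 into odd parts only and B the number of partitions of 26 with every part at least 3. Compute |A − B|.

7

Partitions of 26 into odd parts only: 165.
Partitions of 26 with every part at least 3: 158.
|165 − 158| = 7.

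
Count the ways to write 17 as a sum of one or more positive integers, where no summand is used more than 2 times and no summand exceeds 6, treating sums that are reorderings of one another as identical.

31

There are too many to list fully; the first 12 (by largest part) are:
6, 6, 5
6, 6, 4, 1
6, 6, 3, 2
6, 6, 3, 1, 1
6, 6, 2, 2, 1
6, 5, 5, 1
6, 5, 4, 2
6, 5, 4, 1, 1
6, 5, 3, 3
6, 5, 3, 2, 1
6, 5, 2, 2, 1, 1
6, 4, 4, 3
…and 19 more, for 31 total.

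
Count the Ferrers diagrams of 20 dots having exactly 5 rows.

Direct enumeration gives 84 partitions.

84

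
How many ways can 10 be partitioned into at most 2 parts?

6

Enumerating:
10
1, 9
2, 8
3, 7
4, 6
5, 5
That's 6 in total.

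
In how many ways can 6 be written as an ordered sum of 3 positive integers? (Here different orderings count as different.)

10

A composition of 6 into 3 positive parts is chosen by placing 2 dividers among the 5 gaps between 6 units: C(5,2) = 10.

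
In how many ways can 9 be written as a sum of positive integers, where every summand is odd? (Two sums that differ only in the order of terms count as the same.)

8

Listing the qualifying partitions of 9:
9
7, 1, 1
5, 3, 1
5, 1, 1, 1, 1
3, 3, 3
3, 3, 1, 1, 1
3, 1, 1, 1, 1, 1, 1
1, 1, 1, 1, 1, 1, 1, 1, 1
Counting gives 8.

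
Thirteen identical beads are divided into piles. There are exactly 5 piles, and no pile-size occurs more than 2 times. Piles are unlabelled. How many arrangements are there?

Listing the qualifying partitions of 13:
1+1+2+2+7
1+1+2+3+6
1+1+2+4+5
1+1+3+3+5
1+2+2+3+5
1+1+3+4+4
1+2+2+4+4
1+2+3+3+4
That's 8 in total.

8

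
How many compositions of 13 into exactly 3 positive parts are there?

66

Equivalently, choose which 2 of the 12 gaps become plus signs: C(12,2) = 66.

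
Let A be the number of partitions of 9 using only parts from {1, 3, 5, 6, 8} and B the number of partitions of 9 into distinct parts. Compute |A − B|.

1

Partitions of 9 using only parts from {1, 3, 5, 6, 8}: 9.
Partitions of 9 into distinct parts: 8.
|9 − 8| = 1.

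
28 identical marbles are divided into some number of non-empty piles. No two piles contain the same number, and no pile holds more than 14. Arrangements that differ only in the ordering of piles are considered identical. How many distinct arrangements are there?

134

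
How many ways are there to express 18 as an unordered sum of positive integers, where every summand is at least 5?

The partitions of 18 that satisfy the conditions:
18
5 + 13
6 + 12
7 + 11
8 + 10
9 + 9
5 + 5 + 8
5 + 6 + 7
6 + 6 + 6
Counting gives 9.

9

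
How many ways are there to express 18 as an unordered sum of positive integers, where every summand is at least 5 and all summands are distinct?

6

They are:
18
13+5
12+6
11+7
10+8
7+6+5
Counting gives 6.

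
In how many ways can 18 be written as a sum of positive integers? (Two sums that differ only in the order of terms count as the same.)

385

Counting exhaustively, 385 partitions satisfy the conditions.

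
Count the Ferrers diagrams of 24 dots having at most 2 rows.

They are:
24
23,1
22,2
21,3
20,4
19,5
18,6
17,7
16,8
15,9
14,10
13,11
12,12
Counting gives 13.

13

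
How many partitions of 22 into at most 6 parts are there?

There are 391 such partitions.

391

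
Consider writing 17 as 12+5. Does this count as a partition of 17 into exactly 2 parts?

Yes

The parts sum to 17, and the condition 'there are exactly 2 summands' holds.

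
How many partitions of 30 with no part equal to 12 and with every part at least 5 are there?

61

A partial list (first 12 by largest part):
30
25,5
24,6
23,7
22,8
21,9
20,10
20,5,5
19,11
19,6,5
18,7,5
18,6,6
…and 49 more, for 61 total.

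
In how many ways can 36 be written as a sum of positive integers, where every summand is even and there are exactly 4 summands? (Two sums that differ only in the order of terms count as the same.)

47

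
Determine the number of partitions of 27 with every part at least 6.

24

Enumerating:
27
21+6
20+7
19+8
18+9
17+10
16+11
15+12
15+6+6
14+13
14+7+6
13+8+6
13+7+7
12+9+6
12+8+7
11+10+6
11+9+7
11+8+8
10+10+7
10+9+8
9+9+9
9+6+6+6
8+7+6+6
7+7+7+6
That's 24 in total.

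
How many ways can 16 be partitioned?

231

Direct enumeration gives 231 partitions.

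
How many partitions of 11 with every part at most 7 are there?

There are too many to list fully; the first 12 (by largest part) are:
7+4
7+3+1
7+2+2
7+2+1+1
7+1+1+1+1
6+5
6+4+1
6+3+2
6+3+1+1
6+2+2+1
6+2+1+1+1
6+1+1+1+1+1
…and 37 more, for 49 total.

49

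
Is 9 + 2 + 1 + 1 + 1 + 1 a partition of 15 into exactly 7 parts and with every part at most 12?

The parts sum to 15, and the condition 'there are exactly 7 summands' is violated.

No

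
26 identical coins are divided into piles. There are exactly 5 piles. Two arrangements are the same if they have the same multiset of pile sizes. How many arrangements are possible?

221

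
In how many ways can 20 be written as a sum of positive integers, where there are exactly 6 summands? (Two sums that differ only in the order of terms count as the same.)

Enumerating by decreasing first part gives 90 partitions in all.

90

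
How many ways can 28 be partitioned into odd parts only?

Direct enumeration gives 222 partitions.

222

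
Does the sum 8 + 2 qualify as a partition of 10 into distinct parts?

The parts sum to 10, and the condition 'all summands are distinct' holds.

Yes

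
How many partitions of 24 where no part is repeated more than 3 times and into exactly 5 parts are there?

Enumerating by decreasing first part gives 159 partitions in all.

159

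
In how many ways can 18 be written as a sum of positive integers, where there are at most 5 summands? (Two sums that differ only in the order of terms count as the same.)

Counting exhaustively, 141 partitions satisfy the conditions.

141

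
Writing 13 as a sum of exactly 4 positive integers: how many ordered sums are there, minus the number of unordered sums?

202

Compositions: C(12,3) = 220.
Partitions of 13 into exactly 4 parts: 18.
Difference: 220 − 18 = 202.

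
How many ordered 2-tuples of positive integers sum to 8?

7

Place 1 bars in the 7 internal gaps of a row of 8 dots: C(7,1) = 7.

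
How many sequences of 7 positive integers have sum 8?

7

A composition of 8 into 7 positive parts is chosen by placing 6 dividers among the 7 gaps between 8 units: C(7,6) = 7.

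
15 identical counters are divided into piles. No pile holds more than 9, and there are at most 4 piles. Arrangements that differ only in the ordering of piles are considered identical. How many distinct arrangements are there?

38

There are too many to list fully; the first 12 (by largest part) are:
6+9
1+5+9
2+4+9
1+1+4+9
3+3+9
1+2+3+9
2+2+2+9
7+8
1+6+8
2+5+8
1+1+5+8
3+4+8
…and 26 more, for 38 total.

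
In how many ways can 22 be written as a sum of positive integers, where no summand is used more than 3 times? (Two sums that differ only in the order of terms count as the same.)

484

A full systematic count gives 484.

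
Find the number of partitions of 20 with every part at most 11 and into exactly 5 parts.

72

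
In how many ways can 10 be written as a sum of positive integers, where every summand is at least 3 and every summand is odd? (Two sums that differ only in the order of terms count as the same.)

Listing the qualifying partitions of 10:
7 + 3
5 + 5

2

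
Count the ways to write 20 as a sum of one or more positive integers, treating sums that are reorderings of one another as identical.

Enumerating by decreasing first part gives 627 partitions in all.

627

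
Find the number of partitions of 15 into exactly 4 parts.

27

A partial list (first 12 by largest part):
12+1+1+1
11+2+1+1
10+3+1+1
10+2+2+1
9+4+1+1
9+3+2+1
9+2+2+2
8+5+1+1
8+4+2+1
8+3+3+1
8+3+2+2
7+6+1+1
…and 15 more, for 27 total.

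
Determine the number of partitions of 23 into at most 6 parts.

454

Direct enumeration gives 454 partitions.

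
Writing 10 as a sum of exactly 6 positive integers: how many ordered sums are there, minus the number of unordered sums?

Ordered (compositions into 6 parts): C(9,5) = 126.
Unordered (partitions into 6 parts): 5.
Difference: 126 − 5 = 121.

121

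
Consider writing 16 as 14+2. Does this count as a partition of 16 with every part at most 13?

The parts sum to 16, and the condition 'no summand exceeds 13' is violated.

No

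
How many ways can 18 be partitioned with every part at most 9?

Systematic enumeration (by largest part, then next-largest, …) yields 318.

318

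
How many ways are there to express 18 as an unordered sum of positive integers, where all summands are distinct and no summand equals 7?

There are too many to list fully; the first 12 (by largest part) are:
18
17,1
16,2
15,3
15,2,1
14,4
14,3,1
13,5
13,4,1
13,3,2
12,6
12,5,1
…and 24 more, for 36 total.

36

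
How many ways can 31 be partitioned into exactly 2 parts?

They are:
30+1
29+2
28+3
27+4
26+5
25+6
24+7
23+8
22+9
21+10
20+11
19+12
18+13
17+14
16+15
That's 15 in total.

15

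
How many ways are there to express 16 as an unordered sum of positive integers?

Counting exhaustively, 231 partitions satisfy the conditions.

231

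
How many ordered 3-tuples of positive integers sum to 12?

Place 2 bars in the 11 internal gaps of a row of 12 dots: C(11,2) = 55.

55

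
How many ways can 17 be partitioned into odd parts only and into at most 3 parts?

9

The partitions of 17 that satisfy the conditions:
17
15, 1, 1
13, 3, 1
11, 5, 1
11, 3, 3
9, 7, 1
9, 5, 3
7, 7, 3
7, 5, 5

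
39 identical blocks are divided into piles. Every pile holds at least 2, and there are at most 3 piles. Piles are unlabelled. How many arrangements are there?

127

Counting exhaustively, 127 partitions satisfy the conditions.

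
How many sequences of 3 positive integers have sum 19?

153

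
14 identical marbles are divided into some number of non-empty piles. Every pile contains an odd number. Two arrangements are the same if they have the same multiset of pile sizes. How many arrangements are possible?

22

They are:
1+13
3+11
1+1+1+11
5+9
1+1+3+9
1+1+1+1+1+9
7+7
1+1+5+7
1+3+3+7
1+1+1+1+3+7
1+1+1+1+1+1+1+7
1+3+5+5
1+1+1+1+5+5
3+3+3+5
1+1+1+3+3+5
1+1+1+1+1+1+3+5
1+1+1+1+1+1+1+1+1+5
1+1+3+3+3+3
1+1+1+1+1+3+3+3
1+1+1+1+1+1+1+1+3+3
1+1+1+1+1+1+1+1+1+1+1+3
1+1+1+1+1+1+1+1+1+1+1+1+1+1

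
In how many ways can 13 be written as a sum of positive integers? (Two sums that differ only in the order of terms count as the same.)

101

There are 101 such partitions.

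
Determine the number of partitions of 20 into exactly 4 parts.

64

There are too many to list fully; the first 12 (by largest part) are:
17, 1, 1, 1
16, 2, 1, 1
15, 3, 1, 1
15, 2, 2, 1
14, 4, 1, 1
14, 3, 2, 1
14, 2, 2, 2
13, 5, 1, 1
13, 4, 2, 1
13, 3, 3, 1
13, 3, 2, 2
12, 6, 1, 1
…and 52 more, for 64 total.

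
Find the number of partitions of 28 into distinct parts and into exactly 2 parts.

Enumerating:
27, 1
26, 2
25, 3
24, 4
23, 5
22, 6
21, 7
20, 8
19, 9
18, 10
17, 11
16, 12
15, 13

13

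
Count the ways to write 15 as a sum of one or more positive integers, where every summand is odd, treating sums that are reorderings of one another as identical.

27

There are too many to list fully; the first 12 (by largest part) are:
15
13 + 1 + 1
11 + 3 + 1
11 + 1 + 1 + 1 + 1
9 + 5 + 1
9 + 3 + 3
9 + 3 + 1 + 1 + 1
9 + 1 + 1 + 1 + 1 + 1 + 1
7 + 7 + 1
7 + 5 + 3
7 + 5 + 1 + 1 + 1
7 + 3 + 3 + 1 + 1
…and 15 more, for 27 total.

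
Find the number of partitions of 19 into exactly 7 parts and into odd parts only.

11

They are:
13 + 1 + 1 + 1 + 1 + 1 + 1
11 + 3 + 1 + 1 + 1 + 1 + 1
9 + 5 + 1 + 1 + 1 + 1 + 1
9 + 3 + 3 + 1 + 1 + 1 + 1
7 + 7 + 1 + 1 + 1 + 1 + 1
7 + 5 + 3 + 1 + 1 + 1 + 1
7 + 3 + 3 + 3 + 1 + 1 + 1
5 + 5 + 5 + 1 + 1 + 1 + 1
5 + 5 + 3 + 3 + 1 + 1 + 1
5 + 3 + 3 + 3 + 3 + 1 + 1
3 + 3 + 3 + 3 + 3 + 3 + 1
That's 11 in total.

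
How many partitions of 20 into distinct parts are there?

A partial list (first 12 by largest part):
20
19, 1
18, 2
17, 3
17, 2, 1
16, 4
16, 3, 1
15, 5
15, 4, 1
15, 3, 2
14, 6
14, 5, 1
…and 52 more, for 64 total.

64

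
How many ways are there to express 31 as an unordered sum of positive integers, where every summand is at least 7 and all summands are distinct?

18

The partitions of 31 that satisfy the conditions:
31
24+7
23+8
22+9
21+10
20+11
19+12
18+13
17+14
16+15
16+8+7
15+9+7
14+10+7
14+9+8
13+11+7
13+10+8
12+11+8
12+10+9
That's 18 in total.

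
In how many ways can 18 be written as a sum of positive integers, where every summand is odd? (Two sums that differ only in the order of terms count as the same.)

46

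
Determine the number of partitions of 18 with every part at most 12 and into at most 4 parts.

68

A partial list (first 12 by largest part):
6,12
1,5,12
2,4,12
1,1,4,12
3,3,12
1,2,3,12
2,2,2,12
7,11
1,6,11
2,5,11
1,1,5,11
3,4,11
…and 56 more, for 68 total.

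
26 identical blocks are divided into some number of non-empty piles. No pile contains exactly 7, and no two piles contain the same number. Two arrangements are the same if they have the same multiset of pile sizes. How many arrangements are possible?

123

Systematic enumeration (by largest part, then next-largest, …) yields 123.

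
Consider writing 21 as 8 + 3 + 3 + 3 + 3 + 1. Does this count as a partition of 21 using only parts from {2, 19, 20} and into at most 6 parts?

No

The parts sum to 21, and the condition 'each summand belongs to {2, 19, 20}' is violated.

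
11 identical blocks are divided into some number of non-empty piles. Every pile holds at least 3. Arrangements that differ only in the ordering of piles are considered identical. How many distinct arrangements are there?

6

Enumerating:
11
8,3
7,4
6,5
5,3,3
4,4,3
That's 6 in total.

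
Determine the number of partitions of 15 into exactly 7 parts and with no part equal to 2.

Enumerating:
9 + 1 + 1 + 1 + 1 + 1 + 1
7 + 3 + 1 + 1 + 1 + 1 + 1
6 + 4 + 1 + 1 + 1 + 1 + 1
5 + 5 + 1 + 1 + 1 + 1 + 1
5 + 3 + 3 + 1 + 1 + 1 + 1
4 + 4 + 3 + 1 + 1 + 1 + 1
3 + 3 + 3 + 3 + 1 + 1 + 1

7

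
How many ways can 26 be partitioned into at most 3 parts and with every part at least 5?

There are too many to list fully; the first 12 (by largest part) are:
26
21,5
20,6
19,7
18,8
17,9
16,10
16,5,5
15,11
15,6,5
14,12
14,7,5
…and 14 more, for 26 total.

26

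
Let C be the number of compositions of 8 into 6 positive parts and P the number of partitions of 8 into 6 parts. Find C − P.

Ordered (compositions into 6 parts): C(7,5) = 21.
Unordered (partitions into 6 parts): 2.
Difference: 21 − 2 = 19.

19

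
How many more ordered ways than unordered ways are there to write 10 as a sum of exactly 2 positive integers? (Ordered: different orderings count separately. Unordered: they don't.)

4

Compositions: C(9,1) = 9.
Partitions of 10 into exactly 2 parts: 5.
Difference: 9 − 5 = 4.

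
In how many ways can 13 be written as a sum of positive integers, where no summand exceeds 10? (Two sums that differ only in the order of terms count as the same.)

97

There are 97 such partitions.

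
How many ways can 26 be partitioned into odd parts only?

Counting exhaustively, 165 partitions satisfy the conditions.

165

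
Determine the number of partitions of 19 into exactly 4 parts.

54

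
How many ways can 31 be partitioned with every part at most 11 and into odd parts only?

Direct enumeration gives 204 partitions.

204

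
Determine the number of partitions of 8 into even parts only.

The partitions of 8 that satisfy the conditions:
8
2 + 6
4 + 4
2 + 2 + 4
2 + 2 + 2 + 2
That's 5 in total.

5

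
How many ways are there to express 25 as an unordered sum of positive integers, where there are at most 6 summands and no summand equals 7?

471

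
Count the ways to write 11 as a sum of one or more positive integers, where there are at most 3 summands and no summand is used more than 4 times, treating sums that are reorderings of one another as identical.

16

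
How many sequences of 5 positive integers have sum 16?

Equivalently, choose which 4 of the 15 gaps become plus signs: C(15,4) = 1365.

1365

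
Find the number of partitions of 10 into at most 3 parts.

Enumerating:
10
9 + 1
8 + 2
8 + 1 + 1
7 + 3
7 + 2 + 1
6 + 4
6 + 3 + 1
6 + 2 + 2
5 + 5
5 + 4 + 1
5 + 3 + 2
4 + 4 + 2
4 + 3 + 3
That's 14 in total.

14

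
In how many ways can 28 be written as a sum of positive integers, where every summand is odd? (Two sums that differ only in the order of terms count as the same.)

222

Systematic enumeration (by largest part, then next-largest, …) yields 222.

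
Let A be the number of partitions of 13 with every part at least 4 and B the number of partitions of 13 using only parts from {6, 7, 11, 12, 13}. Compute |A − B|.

Partitions of 13 with every part at least 4: 5.
Partitions of 13 using only parts from {6, 7, 11, 12, 13}: 2.
|5 − 2| = 3.

3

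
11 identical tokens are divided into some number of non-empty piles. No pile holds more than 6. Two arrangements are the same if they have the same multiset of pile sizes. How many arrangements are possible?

There are too many to list fully; the first 12 (by largest part) are:
5 + 6
1 + 4 + 6
2 + 3 + 6
1 + 1 + 3 + 6
1 + 2 + 2 + 6
1 + 1 + 1 + 2 + 6
1 + 1 + 1 + 1 + 1 + 6
1 + 5 + 5
2 + 4 + 5
1 + 1 + 4 + 5
3 + 3 + 5
1 + 2 + 3 + 5
…and 32 more, for 44 total.

44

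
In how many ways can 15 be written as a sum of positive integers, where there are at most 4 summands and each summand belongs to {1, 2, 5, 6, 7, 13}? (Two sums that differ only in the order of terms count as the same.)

9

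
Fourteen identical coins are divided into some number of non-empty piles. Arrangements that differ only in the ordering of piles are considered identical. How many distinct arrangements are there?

Enumerating by decreasing first part gives 135 partitions in all.

135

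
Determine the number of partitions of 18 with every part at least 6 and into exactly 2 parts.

They are:
6,12
7,11
8,10
9,9

4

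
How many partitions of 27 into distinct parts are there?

192

Counting exhaustively, 192 partitions satisfy the conditions.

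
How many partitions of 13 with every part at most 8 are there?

89

Systematic enumeration (by largest part, then next-largest, …) yields 89.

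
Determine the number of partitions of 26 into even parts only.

101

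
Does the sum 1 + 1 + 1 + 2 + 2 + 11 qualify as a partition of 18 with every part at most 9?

The parts sum to 18, and the condition 'no summand exceeds 9' is violated.

No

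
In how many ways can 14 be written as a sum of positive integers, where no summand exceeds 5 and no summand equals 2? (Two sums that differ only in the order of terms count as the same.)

23

The partitions of 14 that satisfy the conditions:
5 + 5 + 4
5 + 5 + 3 + 1
5 + 5 + 1 + 1 + 1 + 1
5 + 4 + 4 + 1
5 + 4 + 3 + 1 + 1
5 + 4 + 1 + 1 + 1 + 1 + 1
5 + 3 + 3 + 3
5 + 3 + 3 + 1 + 1 + 1
5 + 3 + 1 + 1 + 1 + 1 + 1 + 1
5 + 1 + 1 + 1 + 1 + 1 + 1 + 1 + 1 + 1
4 + 4 + 4 + 1 + 1
4 + 4 + 3 + 3
4 + 4 + 3 + 1 + 1 + 1
4 + 4 + 1 + 1 + 1 + 1 + 1 + 1
4 + 3 + 3 + 3 + 1
4 + 3 + 3 + 1 + 1 + 1 + 1
4 + 3 + 1 + 1 + 1 + 1 + 1 + 1 + 1
4 + 1 + 1 + 1 + 1 + 1 + 1 + 1 + 1 + 1 + 1
3 + 3 + 3 + 3 + 1 + 1
3 + 3 + 3 + 1 + 1 + 1 + 1 + 1
3 + 3 + 1 + 1 + 1 + 1 + 1 + 1 + 1 + 1
3 + 1 + 1 + 1 + 1 + 1 + 1 + 1 + 1 + 1 + 1 + 1
1 + 1 + 1 + 1 + 1 + 1 + 1 + 1 + 1 + 1 + 1 + 1 + 1 + 1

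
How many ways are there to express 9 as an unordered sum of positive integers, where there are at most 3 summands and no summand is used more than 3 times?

Listing the qualifying partitions of 9:
9
8, 1
7, 2
7, 1, 1
6, 3
6, 2, 1
5, 4
5, 3, 1
5, 2, 2
4, 4, 1
4, 3, 2
3, 3, 3

12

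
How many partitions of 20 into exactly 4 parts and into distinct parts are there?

23

Listing the qualifying partitions of 20:
14+3+2+1
13+4+2+1
12+5+2+1
12+4+3+1
11+6+2+1
11+5+3+1
11+4+3+2
10+7+2+1
10+6+3+1
10+5+4+1
10+5+3+2
9+8+2+1
9+7+3+1
9+6+4+1
9+6+3+2
9+5+4+2
8+7+4+1
8+7+3+2
8+6+5+1
8+6+4+2
8+5+4+3
7+6+5+2
7+6+4+3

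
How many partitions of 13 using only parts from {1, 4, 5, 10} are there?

9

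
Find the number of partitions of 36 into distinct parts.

668

Systematic enumeration (by largest part, then next-largest, …) yields 668.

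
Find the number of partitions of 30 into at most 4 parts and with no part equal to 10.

253

Direct enumeration gives 253 partitions.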